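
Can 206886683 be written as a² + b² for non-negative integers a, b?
Not possible

Factorization: 206886683 = 101 × 127^3
By Fermat: n is sum of two squares iff every prime p ≡ 3 (mod 4) appears to even power.
Prime(s) ≡ 3 (mod 4) with odd exponent: [(127, 3)]
Therefore 206886683 cannot be expressed as a² + b².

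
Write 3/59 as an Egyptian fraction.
1/20 + 1/1180

Greedy algorithm:
3/59: ceiling(59/3) = 20, use 1/20
1/1180: ceiling(1180/1) = 1180, use 1/1180
Result: 3/59 = 1/20 + 1/1180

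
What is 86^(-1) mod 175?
116

gcd(86, 175) = 1, so the inverse exists.
Extended Euclidean algorithm on (175, 86):
175 = 2 × 86 + 3  ⟹  3 = (1)·175 + (-2)·86
86 = 28 × 3 + 2  ⟹  2 = (-28)·175 + (57)·86
3 = 1 × 2 + 1  ⟹  1 = (29)·175 + (-59)·86
So (-59)·86 ≡ 1 (mod 175), i.e. 86^(-1) ≡ -59 ≡ 116 (mod 175).
Check: 86 × 116 = 9976 ≡ 1 (mod 175)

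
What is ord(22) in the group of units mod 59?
29

59 is prime, so ord(22) divides φ(59) = 58.
Divisors of 58: 1, 2, 29, 58.
Repeated squaring: 22^1 ≡ 22, 22^2 ≡ 12, 22^4 ≡ 26, 22^8 ≡ 27, 22^16 ≡ 21, 22^32 ≡ 28 (mod 59).
Test 22^d mod 59 for each divisor d in increasing order:
22^1 ≡ 22
22^2 ≡ 12
22^29 = 22^16·22^8·22^4·22^1 ≡ 1  ← first divisor giving 1
The order is 29.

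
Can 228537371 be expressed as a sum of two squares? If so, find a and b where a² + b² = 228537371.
Not possible

Factorization: 228537371 = 29 × 199^3
By Fermat: n is sum of two squares iff every prime p ≡ 3 (mod 4) appears to even power.
Prime(s) ≡ 3 (mod 4) with odd exponent: [(199, 3)]
Therefore 228537371 cannot be expressed as a² + b².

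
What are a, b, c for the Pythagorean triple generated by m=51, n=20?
(2201, 2040, 3001)

Euclid's formula: a = m² - n², b = 2mn, c = m² + n²
m = 51, n = 20
a = 51² - 20² = 2601 - 400 = 2201
b = 2 × 51 × 20 = 2040
c = 51² + 20² = 2601 + 400 = 3001
Verification: 2201² + 2040² = 4844401 + 4161600 = 9006001 = 3001² ✓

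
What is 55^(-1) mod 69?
64

gcd(55, 69) = 1, so the inverse exists.
Extended Euclidean algorithm on (69, 55):
69 = 1 × 55 + 14  ⟹  14 = (1)·69 + (-1)·55
55 = 3 × 14 + 13  ⟹  13 = (-3)·69 + (4)·55
14 = 1 × 13 + 1  ⟹  1 = (4)·69 + (-5)·55
So (-5)·55 ≡ 1 (mod 69), i.e. 55^(-1) ≡ -5 ≡ 64 (mod 69).
Check: 55 × 64 = 3520 ≡ 1 (mod 69)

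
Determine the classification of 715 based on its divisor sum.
deficient

Proper divisors of 715: sum = 1 + 5 + 11 + 13 + 55 + 65 + 143 = 293
Since 293 < 715, 715 is deficient.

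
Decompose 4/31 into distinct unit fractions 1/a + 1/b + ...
1/8 + 1/248

Greedy algorithm:
4/31: ceiling(31/4) = 8, use 1/8
1/248: ceiling(248/1) = 248, use 1/248
Result: 4/31 = 1/8 + 1/248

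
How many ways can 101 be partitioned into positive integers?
214481126

p(n) counts ways to write n as a sum of positive integers (order ignored).
Euler's pentagonal recurrence: p(k) = p(k-1) + p(k-2) - p(k-5) - p(k-7) + p(k-12) + p(k-15) - ... (offsets j(3j∓1)/2, signs ++--, p(0)=1, p(<0)=0).
DP table for k = 0..100: p(0)=1, p(1)=1, p(2)=2, p(3)=3, p(4)=5, p(5)=7, p(6)=11, p(7)=15, p(8)=22, p(9)=30, p(10)=42, p(11)=56, p(12)=77, p(13)=101, p(14)=135, p(15)=176, p(16)=231, p(17)=297, p(18)=385, p(19)=490, p(20)=627, p(21)=792, p(22)=1002, p(23)=1255, p(24)=1575, p(25)=1958, p(26)=2436, p(27)=3010, p(28)=3718, p(29)=4565, p(30)=5604, p(31)=6842, p(32)=8349, p(33)=10143, p(34)=12310, p(35)=14883, p(36)=17977, p(37)=21637, p(38)=26015, p(39)=31185, p(40)=37338, p(41)=44583, p(42)=53174, p(43)=63261, p(44)=75175, p(45)=89134, p(46)=105558, p(47)=124754, p(48)=147273, p(49)=173525, p(50)=204226, p(51)=239943, p(52)=281589, p(53)=329931, p(54)=386155, p(55)=451276, p(56)=526823, p(57)=614154, p(58)=715220, p(59)=831820, p(60)=966467, p(61)=1121505, p(62)=1300156, p(63)=1505499, p(64)=1741630, p(65)=2012558, p(66)=2323520, p(67)=2679689, p(68)=3087735, p(69)=3554345, p(70)=4087968, p(71)=4697205, p(72)=5392783, p(73)=6185689, p(74)=7089500, p(75)=8118264, p(76)=9289091, p(77)=10619863, p(78)=12132164, p(79)=13848650, p(80)=15796476, p(81)=18004327, p(82)=20506255, p(83)=23338469, p(84)=26543660, p(85)=30167357, p(86)=34262962, p(87)=38887673, p(88)=44108109, p(89)=49995925, p(90)=56634173, p(91)=64112359, p(92)=72533807, p(93)=82010177, p(94)=92669720, p(95)=104651419, p(96)=118114304, p(97)=133230930, p(98)=150198136, p(99)=169229875, p(100)=190569292.
Final step: p(101) = p(100) + p(99) - p(96) - p(94) + p(89) + p(86) - p(79) - p(75) + p(66) + p(61) - p(50) - p(44) + p(31) + p(24) - p(9) - p(1)
= 190569292 + 169229875 - 118114304 - 92669720 + 49995925 + 34262962 - 13848650 - 8118264 + 2323520 + 1121505 - 204226 - 75175 + 6842 + 1575 - 30 - 1
= 214481126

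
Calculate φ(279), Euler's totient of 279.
180

279 = 3^2 × 31
φ(n) = n × ∏(1 - 1/p) for each prime p dividing n
φ(279) = 279 × (1 - 1/3) × (1 - 1/31) = 180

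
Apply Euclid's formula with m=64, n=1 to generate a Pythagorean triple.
(4095, 128, 4097)

Euclid's formula: a = m² - n², b = 2mn, c = m² + n²
m = 64, n = 1
a = 64² - 1² = 4096 - 1 = 4095
b = 2 × 64 × 1 = 128
c = 64² + 1² = 4096 + 1 = 4097
Verification: 4095² + 128² = 16769025 + 16384 = 16785409 = 4097² ✓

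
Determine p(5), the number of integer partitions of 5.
7

p(n) counts ways to write n as a sum of positive integers (order ignored).
Examples: 5; 4 + 1; 3 + 2; 3 + 1 + 1; 2 + 2 + 1; ... (7 total)
p(5) = 7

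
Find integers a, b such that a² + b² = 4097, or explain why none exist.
1² + 64² (a=1, b=64)

Factorization: 4097 = 17 × 241
By Fermat: n is sum of two squares iff every prime p ≡ 3 (mod 4) appears to even power.
All primes ≡ 3 (mod 4) appear to even power.
Search a = 0, 1, 2, … for 4097 - a² a perfect square: first hit at a = 1: 4097 - 1 = 4096 = 64².
4097 = 1² + 64² = 1 + 4096 ✓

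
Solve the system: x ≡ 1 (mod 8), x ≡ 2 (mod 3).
17

Using Chinese Remainder Theorem:
M = 8 × 3 = 24
M1 = 3, M2 = 8
y1 = 3^(-1) mod 8 = 3
y2 = 8^(-1) mod 3 = 2
x = (1×3×3 + 2×8×2) mod 24 = 17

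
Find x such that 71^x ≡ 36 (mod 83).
74

Baby-step giant-step with step n = ⌈√83⌉ = 10.
Baby steps 71^j mod 83 (j:value) for j=0..9: 0:1, 1:71, 2:61, 3:15, 4:69, 5:2, 6:59, 7:39, 8:30, 9:55.
Giant-step multiplier: 71^(-10) ≡ 71^(82-10) = 71^72 ≡ 21 (mod 83).
Giant steps γ_i = 36·21^i mod 83: γ_0=36, γ_1=9, γ_2=23, γ_3=68, γ_4=17, γ_5=25, γ_6=27, γ_7=69 (in table at j=4).
x = i·n + j = 7·10 + 4 = 74.
Check: 71^74 ≡ 36 (mod 83).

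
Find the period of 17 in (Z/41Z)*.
40

41 is prime, so ord(17) divides φ(41) = 40.
Divisors of 40: 1, 2, 4, 5, 8, 10, 20, 40.
Repeated squaring: 17^1 ≡ 17, 17^2 ≡ 2, 17^4 ≡ 4, 17^8 ≡ 16, 17^16 ≡ 10, 17^32 ≡ 18 (mod 41).
Test 17^d mod 41 for each divisor d in increasing order:
17^1 ≡ 17
17^2 ≡ 2
17^4 ≡ 4
17^5 = 17^4·17^1 ≡ 27
17^8 ≡ 16
17^10 = 17^8·17^2 ≡ 32
17^20 = 17^16·17^4 ≡ 40
17^40 = 17^32·17^8 ≡ 1  ← first divisor giving 1
The order is 40.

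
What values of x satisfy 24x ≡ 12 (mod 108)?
x ≡ 5 (mod 9)

gcd(24, 108) = 12, which divides 12, so solutions exist.
Divide through by 12: 2x ≡ 1 (mod 9).
Find 2^(-1) mod 9 by the extended Euclidean algorithm:
9 = 4 × 2 + 1  ⟹  1 = (1)·9 + (-4)·2
So (-4)·2 ≡ 1 (mod 9), i.e. 2^(-1) ≡ -4 ≡ 5 (mod 9).
x ≡ 5 × 1 = 5 ≡ 5 (mod 9).
Check: 24 × 5 = 120 ≡ 12 (mod 108).
x ≡ 5 (mod 9), giving 12 solutions mod 108.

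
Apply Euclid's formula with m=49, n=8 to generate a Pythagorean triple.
(2337, 784, 2465)

Euclid's formula: a = m² - n², b = 2mn, c = m² + n²
m = 49, n = 8
a = 49² - 8² = 2401 - 64 = 2337
b = 2 × 49 × 8 = 784
c = 49² + 8² = 2401 + 64 = 2465
Verification: 2337² + 784² = 5461569 + 614656 = 6076225 = 2465² ✓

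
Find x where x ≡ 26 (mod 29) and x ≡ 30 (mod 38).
258

Using Chinese Remainder Theorem:
M = 29 × 38 = 1102
M1 = 38, M2 = 29
y1 = 38^(-1) mod 29 = 13
y2 = 29^(-1) mod 38 = 21
x = (26×38×13 + 30×29×21) mod 1102 = 258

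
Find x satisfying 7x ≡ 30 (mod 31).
x ≡ 22 (mod 31)

gcd(7, 31) = 1, which divides 30, so solutions exist.
Find 7^(-1) mod 31 by the extended Euclidean algorithm:
31 = 4 × 7 + 3  ⟹  3 = (1)·31 + (-4)·7
7 = 2 × 3 + 1  ⟹  1 = (-2)·31 + (9)·7
So (9)·7 ≡ 1 (mod 31), i.e. 7^(-1) ≡ 9 (mod 31).
x ≡ 9 × 30 = 270 ≡ 22 (mod 31).
Check: 7 × 22 = 154 ≡ 30 (mod 31).
Unique solution: x ≡ 22 (mod 31)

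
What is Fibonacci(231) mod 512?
162

Matrix identity: Q^n = [[F_(n+1), F_n], [F_n, F_(n-1)]] with Q = [[1,1],[1,0]].
n = 231 = 11100111₂. Square-and-multiply, entries mod 512:
Q^1 = [[1,1],[1,0]]
Q^3 = (Q^1)²·Q = [[3,2],[2,1]]
Q^7 = (Q^3)²·Q = [[21,13],[13,8]]
Q^14 = (Q^7)² = [[98,377],[377,233]]
Q^28 = (Q^14)² = [[181,371],[371,322]]
Q^57 = (Q^28)²·Q = [[151,418],[418,245]]
Q^115 = (Q^57)²·Q = [[45,405],[405,152]]
Q^231 = (Q^115)²·Q = [[75,162],[162,425]]
F_231 mod 512 = Q^231[0][1] = 162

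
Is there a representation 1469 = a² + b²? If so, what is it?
5² + 38² (a=5, b=38)

Factorization: 1469 = 13 × 113
By Fermat: n is sum of two squares iff every prime p ≡ 3 (mod 4) appears to even power.
All primes ≡ 3 (mod 4) appear to even power.
Search a = 0, 1, 2, … for 1469 - a² a perfect square: first hit at a = 5: 1469 - 25 = 1444 = 38².
1469 = 5² + 38² = 25 + 1444 ✓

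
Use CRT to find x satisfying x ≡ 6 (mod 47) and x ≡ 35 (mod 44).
1839

Using Chinese Remainder Theorem:
M = 47 × 44 = 2068
M1 = 44, M2 = 47
y1 = 44^(-1) mod 47 = 31
y2 = 47^(-1) mod 44 = 15
x = (6×44×31 + 35×47×15) mod 2068 = 1839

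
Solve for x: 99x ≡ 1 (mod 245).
99

gcd(99, 245) = 1, so the inverse exists.
Extended Euclidean algorithm on (245, 99):
245 = 2 × 99 + 47  ⟹  47 = (1)·245 + (-2)·99
99 = 2 × 47 + 5  ⟹  5 = (-2)·245 + (5)·99
47 = 9 × 5 + 2  ⟹  2 = (19)·245 + (-47)·99
5 = 2 × 2 + 1  ⟹  1 = (-40)·245 + (99)·99
So (99)·99 ≡ 1 (mod 245), i.e. 99^(-1) ≡ 99 (mod 245).
Check: 99 × 99 = 9801 ≡ 1 (mod 245)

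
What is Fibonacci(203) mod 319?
13

Matrix identity: Q^n = [[F_(n+1), F_n], [F_n, F_(n-1)]] with Q = [[1,1],[1,0]].
n = 203 = 11001011₂. Square-and-multiply, entries mod 319:
Q^1 = [[1,1],[1,0]]
Q^3 = (Q^1)²·Q = [[3,2],[2,1]]
Q^6 = (Q^3)² = [[13,8],[8,5]]
Q^12 = (Q^6)² = [[233,144],[144,89]]
Q^25 = (Q^12)²·Q = [[173,60],[60,113]]
Q^50 = (Q^25)² = [[34,253],[253,100]]
Q^101 = (Q^50)²·Q = [[177,89],[89,88]]
Q^203 = (Q^101)²·Q = [[311,13],[13,298]]
F_203 mod 319 = Q^203[0][1] = 13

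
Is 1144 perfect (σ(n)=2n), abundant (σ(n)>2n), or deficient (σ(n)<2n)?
abundant

Proper divisors of 1144: sum = 1 + 2 + 4 + 8 + 11 + 13 + 22 + 26 + 44 + 52 + 88 + 104 + 143 + 286 + 572 = 1376
Since 1376 > 1144, 1144 is abundant.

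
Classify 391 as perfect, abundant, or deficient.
deficient

Proper divisors of 391: sum = 1 + 17 + 23 = 41
Since 41 < 391, 391 is deficient.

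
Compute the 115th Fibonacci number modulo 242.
5

Matrix identity: Q^n = [[F_(n+1), F_n], [F_n, F_(n-1)]] with Q = [[1,1],[1,0]].
n = 115 = 1110011₂. Square-and-multiply, entries mod 242:
Q^1 = [[1,1],[1,0]]
Q^3 = (Q^1)²·Q = [[3,2],[2,1]]
Q^7 = (Q^3)²·Q = [[21,13],[13,8]]
Q^14 = (Q^7)² = [[126,135],[135,233]]
Q^28 = (Q^14)² = [[221,65],[65,156]]
Q^57 = (Q^28)²·Q = [[131,68],[68,63]]
Q^115 = (Q^57)²·Q = [[129,5],[5,124]]
F_115 mod 242 = Q^115[0][1] = 5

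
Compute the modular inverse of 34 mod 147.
13

gcd(34, 147) = 1, so the inverse exists.
Extended Euclidean algorithm on (147, 34):
147 = 4 × 34 + 11  ⟹  11 = (1)·147 + (-4)·34
34 = 3 × 11 + 1  ⟹  1 = (-3)·147 + (13)·34
So (13)·34 ≡ 1 (mod 147), i.e. 34^(-1) ≡ 13 (mod 147).
Check: 34 × 13 = 442 ≡ 1 (mod 147)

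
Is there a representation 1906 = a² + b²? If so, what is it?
15² + 41² (a=15, b=41)

Factorization: 1906 = 2 × 953
By Fermat: n is sum of two squares iff every prime p ≡ 3 (mod 4) appears to even power.
All primes ≡ 3 (mod 4) appear to even power.
Search a = 0, 1, 2, … for 1906 - a² a perfect square: first hit at a = 15: 1906 - 225 = 1681 = 41².
1906 = 15² + 41² = 225 + 1681 ✓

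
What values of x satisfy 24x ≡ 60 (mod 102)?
x ≡ 11 (mod 17)

gcd(24, 102) = 6, which divides 60, so solutions exist.
Divide through by 6: 4x ≡ 10 (mod 17).
Find 4^(-1) mod 17 by the extended Euclidean algorithm:
17 = 4 × 4 + 1  ⟹  1 = (1)·17 + (-4)·4
So (-4)·4 ≡ 1 (mod 17), i.e. 4^(-1) ≡ -4 ≡ 13 (mod 17).
x ≡ 13 × 10 = 130 ≡ 11 (mod 17).
Check: 24 × 11 = 264 ≡ 60 (mod 102).
x ≡ 11 (mod 17), giving 6 solutions mod 102.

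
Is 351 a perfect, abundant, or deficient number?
deficient

Proper divisors of 351: sum = 1 + 3 + 9 + 13 + 27 + 39 + 117 = 209
Since 209 < 351, 351 is deficient.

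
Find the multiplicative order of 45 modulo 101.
50

101 is prime, so ord(45) divides φ(101) = 100.
Divisors of 100: 1, 2, 4, 5, 10, 20, 25, 50, 100.
Repeated squaring: 45^1 ≡ 45, 45^2 ≡ 5, 45^4 ≡ 25, 45^8 ≡ 19, 45^16 ≡ 58, 45^32 ≡ 31, 45^64 ≡ 52 (mod 101).
Test 45^d mod 101 for each divisor d in increasing order:
45^1 ≡ 45
45^2 ≡ 5
45^4 ≡ 25
45^5 = 45^4·45^1 ≡ 14
45^10 = 45^8·45^2 ≡ 95
45^20 = 45^16·45^4 ≡ 36
45^25 = 45^16·45^8·45^1 ≡ 100
45^50 = 45^32·45^16·45^2 ≡ 1  ← first divisor giving 1
The order is 50.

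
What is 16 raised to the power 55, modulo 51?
16

Repeated squaring. Binary of 55 = 110111.
16^1 ≡ 16 (mod 51); 16^2 ≡ 1 (mod 51); 16^4 ≡ 1 (mod 51); 16^8 ≡ 1 (mod 51); 16^16 ≡ 1 (mod 51); 16^32 ≡ 1 (mod 51)
16^55 = 16^1 × 16^2 × 16^4 × 16^16 × 16^32 ≡ 16 (mod 51)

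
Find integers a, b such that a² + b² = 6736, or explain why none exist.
56² + 60² (a=56, b=60)

Factorization: 6736 = 2^4 × 421
By Fermat: n is sum of two squares iff every prime p ≡ 3 (mod 4) appears to even power.
All primes ≡ 3 (mod 4) appear to even power.
Search a = 0, 1, 2, … for 6736 - a² a perfect square: first hit at a = 56: 6736 - 3136 = 3600 = 60².
6736 = 56² + 60² = 3136 + 3600 ✓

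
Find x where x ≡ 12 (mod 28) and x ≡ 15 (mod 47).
908

Using Chinese Remainder Theorem:
M = 28 × 47 = 1316
M1 = 47, M2 = 28
y1 = 47^(-1) mod 28 = 3
y2 = 28^(-1) mod 47 = 42
x = (12×47×3 + 15×28×42) mod 1316 = 908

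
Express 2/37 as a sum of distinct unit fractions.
1/19 + 1/703

Greedy algorithm:
2/37: ceiling(37/2) = 19, use 1/19
1/703: ceiling(703/1) = 703, use 1/703
Result: 2/37 = 1/19 + 1/703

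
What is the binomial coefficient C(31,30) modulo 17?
14

Using Lucas' theorem:
Write n=31 and k=30 in base 17:
n in base 17: [1, 14]
k in base 17: [1, 13]
C(31,30) mod 17 = ∏ C(n_i, k_i) mod 17
Digit binomials (mod 17): C(1,1) = 1; C(14,13) = 14
Product: 1 × 14 = 14 ≡ 14 (mod 17)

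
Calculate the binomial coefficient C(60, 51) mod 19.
0

Using Lucas' theorem:
Write n=60 and k=51 in base 19:
n in base 19: [3, 3]
k in base 19: [2, 13]
C(60,51) mod 19 = ∏ C(n_i, k_i) mod 19
Digit binomials (mod 19): C(3,2) = 3; C(3,13) = 0 (k_i > n_i)
Product: 3 × 0 = 0 ≡ 0 (mod 19)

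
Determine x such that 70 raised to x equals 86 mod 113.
93

Baby-step giant-step with step n = ⌈√113⌉ = 11.
Baby steps 70^j mod 113 (j:value) for j=0..10: 0:1, 1:70, 2:41, 3:45, 4:99, 5:37, 6:104, 7:48, 8:83, 9:47, 10:13.
Giant-step multiplier: 70^(-11) ≡ 70^(112-11) = 70^101 ≡ 19 (mod 113).
Giant steps γ_i = 86·19^i mod 113: γ_0=86, γ_1=52, γ_2=84, γ_3=14, γ_4=40, γ_5=82, γ_6=89, γ_7=109, γ_8=37 (in table at j=5).
x = i·n + j = 8·11 + 5 = 93.
Check: 70^93 ≡ 86 (mod 113).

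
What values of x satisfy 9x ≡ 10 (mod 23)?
x ≡ 19 (mod 23)

gcd(9, 23) = 1, which divides 10, so solutions exist.
Find 9^(-1) mod 23 by the extended Euclidean algorithm:
23 = 2 × 9 + 5  ⟹  5 = (1)·23 + (-2)·9
9 = 1 × 5 + 4  ⟹  4 = (-1)·23 + (3)·9
5 = 1 × 4 + 1  ⟹  1 = (2)·23 + (-5)·9
So (-5)·9 ≡ 1 (mod 23), i.e. 9^(-1) ≡ -5 ≡ 18 (mod 23).
x ≡ 18 × 10 = 180 ≡ 19 (mod 23).
Check: 9 × 19 = 171 ≡ 10 (mod 23).
Unique solution: x ≡ 19 (mod 23)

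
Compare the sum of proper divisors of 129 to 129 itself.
deficient

Proper divisors of 129: sum = 1 + 3 + 43 = 47
Since 47 < 129, 129 is deficient.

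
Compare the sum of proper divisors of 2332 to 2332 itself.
deficient

Proper divisors of 2332: sum = 1 + 2 + 4 + 11 + 22 + 44 + 53 + 106 + 212 + 583 + 1166 = 2204
Since 2204 < 2332, 2332 is deficient.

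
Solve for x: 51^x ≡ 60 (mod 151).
147

Baby-step giant-step with step n = ⌈√151⌉ = 13.
Baby steps 51^j mod 151 (j:value) for j=0..12: 0:1, 1:51, 2:34, 3:73, 4:99, 5:66, 6:44, 7:130, 8:137, 9:41, 10:128, 11:35, 12:124.
Giant-step multiplier: 51^(-13) ≡ 51^(150-13) = 51^137 ≡ 109 (mod 151).
Giant steps γ_i = 60·109^i mod 151: γ_0=60, γ_1=47, γ_2=140, γ_3=9, γ_4=75, γ_5=21, γ_6=24, γ_7=49, γ_8=56, γ_9=64, γ_10=30, γ_11=99 (in table at j=4).
x = i·n + j = 11·13 + 4 = 147.
Check: 51^147 ≡ 60 (mod 151).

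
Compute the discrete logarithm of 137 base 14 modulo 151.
76

Baby-step giant-step with step n = ⌈√151⌉ = 13.
Baby steps 14^j mod 151 (j:value) for j=0..12: 0:1, 1:14, 2:45, 3:26, 4:62, 5:113, 6:72, 7:102, 8:69, 9:60, 10:85, 11:133, 12:50.
Giant-step multiplier: 14^(-13) ≡ 14^(150-13) = 14^137 ≡ 140 (mod 151).
Giant steps γ_i = 137·140^i mod 151: γ_0=137, γ_1=3, γ_2=118, γ_3=61, γ_4=84, γ_5=133 (in table at j=11).
x = i·n + j = 5·13 + 11 = 76.
Check: 14^76 ≡ 137 (mod 151).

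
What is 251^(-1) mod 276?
11

gcd(251, 276) = 1, so the inverse exists.
Extended Euclidean algorithm on (276, 251):
276 = 1 × 251 + 25  ⟹  25 = (1)·276 + (-1)·251
251 = 10 × 25 + 1  ⟹  1 = (-10)·276 + (11)·251
So (11)·251 ≡ 1 (mod 276), i.e. 251^(-1) ≡ 11 (mod 276).
Check: 251 × 11 = 2761 ≡ 1 (mod 276)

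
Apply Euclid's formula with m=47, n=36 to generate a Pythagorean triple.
(913, 3384, 3505)

Euclid's formula: a = m² - n², b = 2mn, c = m² + n²
m = 47, n = 36
a = 47² - 36² = 2209 - 1296 = 913
b = 2 × 47 × 36 = 3384
c = 47² + 36² = 2209 + 1296 = 3505
Verification: 913² + 3384² = 833569 + 11451456 = 12285025 = 3505² ✓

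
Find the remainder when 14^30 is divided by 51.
19

Repeated squaring. Binary of 30 = 11110.
14^1 ≡ 14 (mod 51); 14^2 ≡ 43 (mod 51); 14^4 ≡ 13 (mod 51); 14^8 ≡ 16 (mod 51); 14^16 ≡ 1 (mod 51)
14^30 = 14^2 × 14^4 × 14^8 × 14^16 ≡ 19 (mod 51)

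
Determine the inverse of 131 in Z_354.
227

gcd(131, 354) = 1, so the inverse exists.
Extended Euclidean algorithm on (354, 131):
354 = 2 × 131 + 92  ⟹  92 = (1)·354 + (-2)·131
131 = 1 × 92 + 39  ⟹  39 = (-1)·354 + (3)·131
92 = 2 × 39 + 14  ⟹  14 = (3)·354 + (-8)·131
39 = 2 × 14 + 11  ⟹  11 = (-7)·354 + (19)·131
14 = 1 × 11 + 3  ⟹  3 = (10)·354 + (-27)·131
11 = 3 × 3 + 2  ⟹  2 = (-37)·354 + (100)·131
3 = 1 × 2 + 1  ⟹  1 = (47)·354 + (-127)·131
So (-127)·131 ≡ 1 (mod 354), i.e. 131^(-1) ≡ -127 ≡ 227 (mod 354).
Check: 131 × 227 = 29737 ≡ 1 (mod 354)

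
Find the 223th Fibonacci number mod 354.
211

Matrix identity: Q^n = [[F_(n+1), F_n], [F_n, F_(n-1)]] with Q = [[1,1],[1,0]].
n = 223 = 11011111₂. Square-and-multiply, entries mod 354:
Q^1 = [[1,1],[1,0]]
Q^3 = (Q^1)²·Q = [[3,2],[2,1]]
Q^6 = (Q^3)² = [[13,8],[8,5]]
Q^13 = (Q^6)²·Q = [[23,233],[233,144]]
Q^27 = (Q^13)²·Q = [[273,302],[302,325]]
Q^55 = (Q^27)²·Q = [[117,61],[61,56]]
Q^111 = (Q^55)²·Q = [[351,64],[64,287]]
Q^223 = (Q^111)²·Q = [[333,211],[211,122]]
F_223 mod 354 = Q^223[0][1] = 211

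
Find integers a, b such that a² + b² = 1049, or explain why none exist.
5² + 32² (a=5, b=32)

Factorization: 1049 = 1049
By Fermat: n is sum of two squares iff every prime p ≡ 3 (mod 4) appears to even power.
All primes ≡ 3 (mod 4) appear to even power.
Search a = 0, 1, 2, … for 1049 - a² a perfect square: first hit at a = 5: 1049 - 25 = 1024 = 32².
1049 = 5² + 32² = 25 + 1024 ✓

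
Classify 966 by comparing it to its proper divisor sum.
abundant

Proper divisors of 966: sum = 1 + 2 + 3 + 6 + 7 + 14 + 21 + 23 + 42 + 46 + 69 + 138 + 161 + 322 + 483 = 1338
Since 1338 > 966, 966 is abundant.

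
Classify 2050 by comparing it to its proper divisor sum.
deficient

Proper divisors of 2050: sum = 1 + 2 + 5 + 10 + 25 + 41 + 50 + 82 + 205 + 410 + 1025 = 1856
Since 1856 < 2050, 2050 is deficient.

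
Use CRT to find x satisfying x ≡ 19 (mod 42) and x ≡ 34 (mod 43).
1195

Using Chinese Remainder Theorem:
M = 42 × 43 = 1806
M1 = 43, M2 = 42
y1 = 43^(-1) mod 42 = 1
y2 = 42^(-1) mod 43 = 42
x = (19×43×1 + 34×42×42) mod 1806 = 1195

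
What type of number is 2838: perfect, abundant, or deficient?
abundant

Proper divisors of 2838: sum = 1 + 2 + 3 + 6 + 11 + 22 + 33 + 43 + 66 + 86 + 129 + 258 + 473 + 946 + 1419 = 3498
Since 3498 > 2838, 2838 is abundant.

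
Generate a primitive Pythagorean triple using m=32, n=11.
(903, 704, 1145)

Euclid's formula: a = m² - n², b = 2mn, c = m² + n²
m = 32, n = 11
a = 32² - 11² = 1024 - 121 = 903
b = 2 × 32 × 11 = 704
c = 32² + 11² = 1024 + 121 = 1145
Verification: 903² + 704² = 815409 + 495616 = 1311025 = 1145² ✓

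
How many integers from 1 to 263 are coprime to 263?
262

263 = 263
φ(n) = n × ∏(1 - 1/p) for each prime p dividing n
φ(263) = 263 × (1 - 1/263) = 262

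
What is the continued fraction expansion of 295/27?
[10; 1, 12, 2]

Euclidean algorithm steps:
295 = 10 × 27 + 25
27 = 1 × 25 + 2
25 = 12 × 2 + 1
2 = 2 × 1 + 0
Continued fraction: [10; 1, 12, 2]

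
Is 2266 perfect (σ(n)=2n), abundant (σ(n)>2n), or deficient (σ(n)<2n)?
deficient

Proper divisors of 2266: sum = 1 + 2 + 11 + 22 + 103 + 206 + 1133 = 1478
Since 1478 < 2266, 2266 is deficient.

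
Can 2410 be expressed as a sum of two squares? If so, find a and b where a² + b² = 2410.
3² + 49² (a=3, b=49)

Factorization: 2410 = 2 × 5 × 241
By Fermat: n is sum of two squares iff every prime p ≡ 3 (mod 4) appears to even power.
All primes ≡ 3 (mod 4) appear to even power.
Search a = 0, 1, 2, … for 2410 - a² a perfect square: first hit at a = 3: 2410 - 9 = 2401 = 49².
2410 = 3² + 49² = 9 + 2401 ✓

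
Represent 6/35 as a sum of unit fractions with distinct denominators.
1/6 + 1/210

Greedy algorithm:
6/35: ceiling(35/6) = 6, use 1/6
1/210: ceiling(210/1) = 210, use 1/210
Result: 6/35 = 1/6 + 1/210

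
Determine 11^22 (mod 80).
41

Repeated squaring. Binary of 22 = 10110.
11^1 ≡ 11 (mod 80); 11^2 ≡ 41 (mod 80); 11^4 ≡ 1 (mod 80); 11^8 ≡ 1 (mod 80); 11^16 ≡ 1 (mod 80)
11^22 = 11^2 × 11^4 × 11^16 ≡ 41 (mod 80)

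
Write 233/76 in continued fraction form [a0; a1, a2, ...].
[3; 15, 5]

Euclidean algorithm steps:
233 = 3 × 76 + 5
76 = 15 × 5 + 1
5 = 5 × 1 + 0
Continued fraction: [3; 15, 5]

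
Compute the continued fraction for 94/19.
[4; 1, 18]

Euclidean algorithm steps:
94 = 4 × 19 + 18
19 = 1 × 18 + 1
18 = 18 × 1 + 0
Continued fraction: [4; 1, 18]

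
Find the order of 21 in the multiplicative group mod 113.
112

113 is prime, so ord(21) divides φ(113) = 112.
Divisors of 112: 1, 2, 4, 7, 8, 14, 16, 28, 56, 112.
Repeated squaring: 21^1 ≡ 21, 21^2 ≡ 102, 21^4 ≡ 8, 21^8 ≡ 64, 21^16 ≡ 28, 21^32 ≡ 106, 21^64 ≡ 49 (mod 113).
Test 21^d mod 113 for each divisor d in increasing order:
21^1 ≡ 21
21^2 ≡ 102
21^4 ≡ 8
21^7 = 21^4·21^2·21^1 ≡ 73
21^8 ≡ 64
21^14 = 21^8·21^4·21^2 ≡ 18
21^16 ≡ 28
21^28 = 21^16·21^8·21^4 ≡ 98
21^56 = 21^32·21^16·21^8 ≡ 112
21^112 = 21^64·21^32·21^16 ≡ 1  ← first divisor giving 1
The order is 112.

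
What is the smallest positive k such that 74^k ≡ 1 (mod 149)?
148

149 is prime, so ord(74) divides φ(149) = 148.
Divisors of 148: 1, 2, 4, 37, 74, 148.
Repeated squaring: 74^1 ≡ 74, 74^2 ≡ 112, 74^4 ≡ 28, 74^8 ≡ 39, 74^16 ≡ 31, 74^32 ≡ 67, 74^64 ≡ 19, 74^128 ≡ 63 (mod 149).
Test 74^d mod 149 for each divisor d in increasing order:
74^1 ≡ 74
74^2 ≡ 112
74^4 ≡ 28
74^37 = 74^32·74^4·74^1 ≡ 105
74^74 = 74^64·74^8·74^2 ≡ 148
74^148 = 74^128·74^16·74^4 ≡ 1  ← first divisor giving 1
The order is 148.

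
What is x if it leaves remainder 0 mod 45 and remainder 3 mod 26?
315

Using Chinese Remainder Theorem:
M = 45 × 26 = 1170
M1 = 26, M2 = 45
y1 = 26^(-1) mod 45 = 26
y2 = 45^(-1) mod 26 = 11
x = (0×26×26 + 3×45×11) mod 1170 = 315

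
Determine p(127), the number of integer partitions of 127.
3913864295

p(n) counts ways to write n as a sum of positive integers (order ignored).
Euler's pentagonal recurrence: p(k) = p(k-1) + p(k-2) - p(k-5) - p(k-7) + p(k-12) + p(k-15) - ... (offsets j(3j∓1)/2, signs ++--, p(0)=1, p(<0)=0).
DP table for k = 0..126: p(0)=1, p(1)=1, p(2)=2, p(3)=3, p(4)=5, p(5)=7, p(6)=11, p(7)=15, p(8)=22, p(9)=30, p(10)=42, p(11)=56, p(12)=77, p(13)=101, p(14)=135, p(15)=176, p(16)=231, p(17)=297, p(18)=385, p(19)=490, p(20)=627, p(21)=792, p(22)=1002, p(23)=1255, p(24)=1575, p(25)=1958, p(26)=2436, p(27)=3010, p(28)=3718, p(29)=4565, p(30)=5604, p(31)=6842, p(32)=8349, p(33)=10143, p(34)=12310, p(35)=14883, p(36)=17977, p(37)=21637, p(38)=26015, p(39)=31185, p(40)=37338, p(41)=44583, p(42)=53174, p(43)=63261, p(44)=75175, p(45)=89134, p(46)=105558, p(47)=124754, p(48)=147273, p(49)=173525, p(50)=204226, p(51)=239943, p(52)=281589, p(53)=329931, p(54)=386155, p(55)=451276, p(56)=526823, p(57)=614154, p(58)=715220, p(59)=831820, p(60)=966467, p(61)=1121505, p(62)=1300156, p(63)=1505499, p(64)=1741630, p(65)=2012558, p(66)=2323520, p(67)=2679689, p(68)=3087735, p(69)=3554345, p(70)=4087968, p(71)=4697205, p(72)=5392783, p(73)=6185689, p(74)=7089500, p(75)=8118264, p(76)=9289091, p(77)=10619863, p(78)=12132164, p(79)=13848650, p(80)=15796476, p(81)=18004327, p(82)=20506255, p(83)=23338469, p(84)=26543660, p(85)=30167357, p(86)=34262962, p(87)=38887673, p(88)=44108109, p(89)=49995925, p(90)=56634173, p(91)=64112359, p(92)=72533807, p(93)=82010177, p(94)=92669720, p(95)=104651419, p(96)=118114304, p(97)=133230930, p(98)=150198136, p(99)=169229875, p(100)=190569292, p(101)=214481126, p(102)=241265379, p(103)=271248950, p(104)=304801365, p(105)=342325709, p(106)=384276336, p(107)=431149389, p(108)=483502844, p(109)=541946240, p(110)=607163746, p(111)=679903203, p(112)=761002156, p(113)=851376628, p(114)=952050665, p(115)=1064144451, p(116)=1188908248, p(117)=1327710076, p(118)=1482074143, p(119)=1653668665, p(120)=1844349560, p(121)=2056148051, p(122)=2291320912, p(123)=2552338241, p(124)=2841940500, p(125)=3163127352, p(126)=3519222692.
Final step: p(127) = p(126) + p(125) - p(122) - p(120) + p(115) + p(112) - p(105) - p(101) + p(92) + p(87) - p(76) - p(70) + p(57) + p(50) - p(35) - p(27) + p(10) + p(1)
= 3519222692 + 3163127352 - 2291320912 - 1844349560 + 1064144451 + 761002156 - 342325709 - 214481126 + 72533807 + 38887673 - 9289091 - 4087968 + 614154 + 204226 - 14883 - 3010 + 42 + 1
= 3913864295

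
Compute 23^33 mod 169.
168

Repeated squaring. Binary of 33 = 100001.
23^1 ≡ 23 (mod 169); 23^2 ≡ 22 (mod 169); 23^4 ≡ 146 (mod 169); 23^8 ≡ 22 (mod 169); 23^16 ≡ 146 (mod 169); 23^32 ≡ 22 (mod 169)
23^33 = 23^1 × 23^32 ≡ 168 (mod 169)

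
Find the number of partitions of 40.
37338

p(n) counts ways to write n as a sum of positive integers (order ignored).
Euler's pentagonal recurrence: p(k) = p(k-1) + p(k-2) - p(k-5) - p(k-7) + p(k-12) + p(k-15) - ... (offsets j(3j∓1)/2, signs ++--, p(0)=1, p(<0)=0).
DP table for k = 0..39: p(0)=1, p(1)=1, p(2)=2, p(3)=3, p(4)=5, p(5)=7, p(6)=11, p(7)=15, p(8)=22, p(9)=30, p(10)=42, p(11)=56, p(12)=77, p(13)=101, p(14)=135, p(15)=176, p(16)=231, p(17)=297, p(18)=385, p(19)=490, p(20)=627, p(21)=792, p(22)=1002, p(23)=1255, p(24)=1575, p(25)=1958, p(26)=2436, p(27)=3010, p(28)=3718, p(29)=4565, p(30)=5604, p(31)=6842, p(32)=8349, p(33)=10143, p(34)=12310, p(35)=14883, p(36)=17977, p(37)=21637, p(38)=26015, p(39)=31185.
Final step: p(40) = p(39) + p(38) - p(35) - p(33) + p(28) + p(25) - p(18) - p(14) + p(5) + p(0)
= 31185 + 26015 - 14883 - 10143 + 3718 + 1958 - 385 - 135 + 7 + 1
= 37338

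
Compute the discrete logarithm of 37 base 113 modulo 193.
61

Baby-step giant-step with step n = ⌈√193⌉ = 14.
Baby steps 113^j mod 193 (j:value) for j=0..13: 0:1, 1:113, 2:31, 3:29, 4:189, 5:127, 6:69, 7:77, 8:16, 9:71, 10:110, 11:78, 12:129, 13:102.
Giant-step multiplier: 113^(-14) ≡ 113^(192-14) = 113^178 ≡ 25 (mod 193).
Giant steps γ_i = 37·25^i mod 193: γ_0=37, γ_1=153, γ_2=158, γ_3=90, γ_4=127 (in table at j=5).
x = i·n + j = 4·14 + 5 = 61.
Check: 113^61 ≡ 37 (mod 193).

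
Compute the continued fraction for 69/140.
[0; 2, 34, 2]

Euclidean algorithm steps:
69 = 0 × 140 + 69
140 = 2 × 69 + 2
69 = 34 × 2 + 1
2 = 2 × 1 + 0
Continued fraction: [0; 2, 34, 2]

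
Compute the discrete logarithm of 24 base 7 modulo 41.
27

Baby-step giant-step with step n = ⌈√41⌉ = 7.
Baby steps 7^j mod 41 (j:value) for j=0..6: 0:1, 1:7, 2:8, 3:15, 4:23, 5:38, 6:20.
Giant-step multiplier: 7^(-7) ≡ 7^(40-7) = 7^33 ≡ 29 (mod 41).
Giant steps γ_i = 24·29^i mod 41: γ_0=24, γ_1=40, γ_2=12, γ_3=20 (in table at j=6).
x = i·n + j = 3·7 + 6 = 27.
Check: 7^27 ≡ 24 (mod 41).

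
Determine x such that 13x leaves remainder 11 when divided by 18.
x ≡ 5 (mod 18)

gcd(13, 18) = 1, which divides 11, so solutions exist.
Find 13^(-1) mod 18 by the extended Euclidean algorithm:
18 = 1 × 13 + 5  ⟹  5 = (1)·18 + (-1)·13
13 = 2 × 5 + 3  ⟹  3 = (-2)·18 + (3)·13
5 = 1 × 3 + 2  ⟹  2 = (3)·18 + (-4)·13
3 = 1 × 2 + 1  ⟹  1 = (-5)·18 + (7)·13
So (7)·13 ≡ 1 (mod 18), i.e. 13^(-1) ≡ 7 (mod 18).
x ≡ 7 × 11 = 77 ≡ 5 (mod 18).
Check: 13 × 5 = 65 ≡ 11 (mod 18).
Unique solution: x ≡ 5 (mod 18)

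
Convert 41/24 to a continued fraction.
[1; 1, 2, 2, 3]

Euclidean algorithm steps:
41 = 1 × 24 + 17
24 = 1 × 17 + 7
17 = 2 × 7 + 3
7 = 2 × 3 + 1
3 = 3 × 1 + 0
Continued fraction: [1; 1, 2, 2, 3]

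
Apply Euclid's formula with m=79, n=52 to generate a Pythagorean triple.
(3537, 8216, 8945)

Euclid's formula: a = m² - n², b = 2mn, c = m² + n²
m = 79, n = 52
a = 79² - 52² = 6241 - 2704 = 3537
b = 2 × 79 × 52 = 8216
c = 79² + 52² = 6241 + 2704 = 8945
Verification: 3537² + 8216² = 12510369 + 67502656 = 80013025 = 8945² ✓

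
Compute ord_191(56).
190

191 is prime, so ord(56) divides φ(191) = 190.
Divisors of 190: 1, 2, 5, 10, 19, 38, 95, 190.
Repeated squaring: 56^1 ≡ 56, 56^2 ≡ 80, 56^4 ≡ 97, 56^8 ≡ 50, 56^16 ≡ 17, 56^32 ≡ 98, 56^64 ≡ 54, 56^128 ≡ 51 (mod 191).
Test 56^d mod 191 for each divisor d in increasing order:
56^1 ≡ 56
56^2 ≡ 80
56^5 = 56^4·56^1 ≡ 84
56^10 = 56^8·56^2 ≡ 180
56^19 = 56^16·56^2·56^1 ≡ 142
56^38 = 56^32·56^4·56^2 ≡ 109
56^95 = 56^64·56^16·56^8·56^4·56^2·56^1 ≡ 190
56^190 = 56^128·56^32·56^16·56^8·56^4·56^2 ≡ 1  ← first divisor giving 1
The order is 190.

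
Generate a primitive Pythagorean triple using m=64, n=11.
(3975, 1408, 4217)

Euclid's formula: a = m² - n², b = 2mn, c = m² + n²
m = 64, n = 11
a = 64² - 11² = 4096 - 121 = 3975
b = 2 × 64 × 11 = 1408
c = 64² + 11² = 4096 + 121 = 4217
Verification: 3975² + 1408² = 15800625 + 1982464 = 17783089 = 4217² ✓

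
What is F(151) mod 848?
653

Matrix identity: Q^n = [[F_(n+1), F_n], [F_n, F_(n-1)]] with Q = [[1,1],[1,0]].
n = 151 = 10010111₂. Square-and-multiply, entries mod 848:
Q^1 = [[1,1],[1,0]]
Q^2 = (Q^1)² = [[2,1],[1,1]]
Q^4 = (Q^2)² = [[5,3],[3,2]]
Q^9 = (Q^4)²·Q = [[55,34],[34,21]]
Q^18 = (Q^9)² = [[789,40],[40,749]]
Q^37 = (Q^18)²·Q = [[457,841],[841,464]]
Q^75 = (Q^37)²·Q = [[627,290],[290,337]]
Q^151 = (Q^75)²·Q = [[373,653],[653,568]]
F_151 mod 848 = Q^151[0][1] = 653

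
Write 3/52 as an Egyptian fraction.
1/18 + 1/468

Greedy algorithm:
3/52: ceiling(52/3) = 18, use 1/18
1/468: ceiling(468/1) = 468, use 1/468
Result: 3/52 = 1/18 + 1/468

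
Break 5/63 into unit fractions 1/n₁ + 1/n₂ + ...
1/13 + 1/410 + 1/335790

Greedy algorithm:
5/63: ceiling(63/5) = 13, use 1/13
2/819: ceiling(819/2) = 410, use 1/410
1/335790: ceiling(335790/1) = 335790, use 1/335790
Result: 5/63 = 1/13 + 1/410 + 1/335790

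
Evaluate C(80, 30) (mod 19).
0

Using Lucas' theorem:
Write n=80 and k=30 in base 19:
n in base 19: [4, 4]
k in base 19: [1, 11]
C(80,30) mod 19 = ∏ C(n_i, k_i) mod 19
Digit binomials (mod 19): C(4,1) = 4; C(4,11) = 0 (k_i > n_i)
Product: 4 × 0 = 0 ≡ 0 (mod 19)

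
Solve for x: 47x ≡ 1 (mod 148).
63

gcd(47, 148) = 1, so the inverse exists.
Extended Euclidean algorithm on (148, 47):
148 = 3 × 47 + 7  ⟹  7 = (1)·148 + (-3)·47
47 = 6 × 7 + 5  ⟹  5 = (-6)·148 + (19)·47
7 = 1 × 5 + 2  ⟹  2 = (7)·148 + (-22)·47
5 = 2 × 2 + 1  ⟹  1 = (-20)·148 + (63)·47
So (63)·47 ≡ 1 (mod 148), i.e. 47^(-1) ≡ 63 (mod 148).
Check: 47 × 63 = 2961 ≡ 1 (mod 148)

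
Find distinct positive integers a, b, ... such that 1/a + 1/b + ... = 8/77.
1/10 + 1/257 + 1/197890

Greedy algorithm:
8/77: ceiling(77/8) = 10, use 1/10
3/770: ceiling(770/3) = 257, use 1/257
1/197890: ceiling(197890/1) = 197890, use 1/197890
Result: 8/77 = 1/10 + 1/257 + 1/197890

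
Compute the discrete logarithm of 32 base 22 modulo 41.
10

Baby-step giant-step with step n = ⌈√41⌉ = 7.
Baby steps 22^j mod 41 (j:value) for j=0..6: 0:1, 1:22, 2:33, 3:29, 4:23, 5:14, 6:21.
Giant-step multiplier: 22^(-7) ≡ 22^(40-7) = 22^33 ≡ 15 (mod 41).
Giant steps γ_i = 32·15^i mod 41: γ_0=32, γ_1=29 (in table at j=3).
x = i·n + j = 1·7 + 3 = 10.
Check: 22^10 ≡ 32 (mod 41).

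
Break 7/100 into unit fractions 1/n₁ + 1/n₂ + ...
1/15 + 1/300

Greedy algorithm:
7/100: ceiling(100/7) = 15, use 1/15
1/300: ceiling(300/1) = 300, use 1/300
Result: 7/100 = 1/15 + 1/300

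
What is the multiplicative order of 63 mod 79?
78

79 is prime, so ord(63) divides φ(79) = 78.
Divisors of 78: 1, 2, 3, 6, 13, 26, 39, 78.
Repeated squaring: 63^1 ≡ 63, 63^2 ≡ 19, 63^4 ≡ 45, 63^8 ≡ 50, 63^16 ≡ 51, 63^32 ≡ 73, 63^64 ≡ 36 (mod 79).
Test 63^d mod 79 for each divisor d in increasing order:
63^1 ≡ 63
63^2 ≡ 19
63^3 = 63^2·63^1 ≡ 12
63^6 = 63^4·63^2 ≡ 65
63^13 = 63^8·63^4·63^1 ≡ 24
63^26 = 63^16·63^8·63^2 ≡ 23
63^39 = 63^32·63^4·63^2·63^1 ≡ 78
63^78 = 63^64·63^8·63^4·63^2 ≡ 1  ← first divisor giving 1
The order is 78.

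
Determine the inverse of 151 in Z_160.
71

gcd(151, 160) = 1, so the inverse exists.
Extended Euclidean algorithm on (160, 151):
160 = 1 × 151 + 9  ⟹  9 = (1)·160 + (-1)·151
151 = 16 × 9 + 7  ⟹  7 = (-16)·160 + (17)·151
9 = 1 × 7 + 2  ⟹  2 = (17)·160 + (-18)·151
7 = 3 × 2 + 1  ⟹  1 = (-67)·160 + (71)·151
So (71)·151 ≡ 1 (mod 160), i.e. 151^(-1) ≡ 71 (mod 160).
Check: 151 × 71 = 10721 ≡ 1 (mod 160)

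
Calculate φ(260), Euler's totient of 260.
96

260 = 2^2 × 5 × 13
φ(n) = n × ∏(1 - 1/p) for each prime p dividing n
φ(260) = 260 × (1 - 1/2) × (1 - 1/5) × (1 - 1/13) = 96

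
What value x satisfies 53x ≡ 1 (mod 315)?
107

gcd(53, 315) = 1, so the inverse exists.
Extended Euclidean algorithm on (315, 53):
315 = 5 × 53 + 50  ⟹  50 = (1)·315 + (-5)·53
53 = 1 × 50 + 3  ⟹  3 = (-1)·315 + (6)·53
50 = 16 × 3 + 2  ⟹  2 = (17)·315 + (-101)·53
3 = 1 × 2 + 1  ⟹  1 = (-18)·315 + (107)·53
So (107)·53 ≡ 1 (mod 315), i.e. 53^(-1) ≡ 107 (mod 315).
Check: 53 × 107 = 5671 ≡ 1 (mod 315)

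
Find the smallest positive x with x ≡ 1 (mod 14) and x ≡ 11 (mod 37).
85

Using Chinese Remainder Theorem:
M = 14 × 37 = 518
M1 = 37, M2 = 14
y1 = 37^(-1) mod 14 = 11
y2 = 14^(-1) mod 37 = 8
x = (1×37×11 + 11×14×8) mod 518 = 85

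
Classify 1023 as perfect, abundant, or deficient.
deficient

Proper divisors of 1023: sum = 1 + 3 + 11 + 31 + 33 + 93 + 341 = 513
Since 513 < 1023, 1023 is deficient.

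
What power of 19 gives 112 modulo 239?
209

Baby-step giant-step with step n = ⌈√239⌉ = 16.
Baby steps 19^j mod 239 (j:value) for j=0..15: 0:1, 1:19, 2:122, 3:167, 4:66, 5:59, 6:165, 7:28, 8:54, 9:70, 10:135, 11:175, 12:218, 13:79, 14:67, 15:78.
Giant-step multiplier: 19^(-16) ≡ 19^(238-16) = 19^222 ≡ 5 (mod 239).
Giant steps γ_i = 112·5^i mod 239: γ_0=112, γ_1=82, γ_2=171, γ_3=138, γ_4=212, γ_5=104, γ_6=42, γ_7=210, γ_8=94, γ_9=231, γ_10=199, γ_11=39, γ_12=195, γ_13=19 (in table at j=1).
x = i·n + j = 13·16 + 1 = 209.
Check: 19^209 ≡ 112 (mod 239).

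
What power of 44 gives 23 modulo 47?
29

Baby-step giant-step with step n = ⌈√47⌉ = 7.
Baby steps 44^j mod 47 (j:value) for j=0..6: 0:1, 1:44, 2:9, 3:20, 4:34, 5:39, 6:24.
Giant-step multiplier: 44^(-7) ≡ 44^(46-7) = 44^39 ≡ 15 (mod 47).
Giant steps γ_i = 23·15^i mod 47: γ_0=23, γ_1=16, γ_2=5, γ_3=28, γ_4=44 (in table at j=1).
x = i·n + j = 4·7 + 1 = 29.
Check: 44^29 ≡ 23 (mod 47).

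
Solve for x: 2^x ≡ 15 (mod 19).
11

Baby-step giant-step with step n = ⌈√19⌉ = 5.
Baby steps 2^j mod 19 (j:value) for j=0..4: 0:1, 1:2, 2:4, 3:8, 4:16.
Giant-step multiplier: 2^(-5) ≡ 2^(18-5) = 2^13 ≡ 3 (mod 19).
Giant steps γ_i = 15·3^i mod 19: γ_0=15, γ_1=7, γ_2=2 (in table at j=1).
x = i·n + j = 2·5 + 1 = 11.
Check: 2^11 ≡ 15 (mod 19).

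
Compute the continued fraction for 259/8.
[32; 2, 1, 2]

Euclidean algorithm steps:
259 = 32 × 8 + 3
8 = 2 × 3 + 2
3 = 1 × 2 + 1
2 = 2 × 1 + 0
Continued fraction: [32; 2, 1, 2]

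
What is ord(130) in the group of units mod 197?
196

197 is prime, so ord(130) divides φ(197) = 196.
Divisors of 196: 1, 2, 4, 7, 14, 28, 49, 98, 196.
Repeated squaring: 130^1 ≡ 130, 130^2 ≡ 155, 130^4 ≡ 188, 130^8 ≡ 81, 130^16 ≡ 60, 130^32 ≡ 54, 130^64 ≡ 158, 130^128 ≡ 142 (mod 197).
Test 130^d mod 197 for each divisor d in increasing order:
130^1 ≡ 130
130^2 ≡ 155
130^4 ≡ 188
130^7 = 130^4·130^2·130^1 ≡ 87
130^14 = 130^8·130^4·130^2 ≡ 83
130^28 = 130^16·130^8·130^4 ≡ 191
130^49 = 130^32·130^16·130^1 ≡ 14
130^98 = 130^64·130^32·130^2 ≡ 196
130^196 = 130^128·130^64·130^4 ≡ 1  ← first divisor giving 1
The order is 196.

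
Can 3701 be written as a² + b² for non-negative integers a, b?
26² + 55² (a=26, b=55)

Factorization: 3701 = 3701
By Fermat: n is sum of two squares iff every prime p ≡ 3 (mod 4) appears to even power.
All primes ≡ 3 (mod 4) appear to even power.
Search a = 0, 1, 2, … for 3701 - a² a perfect square: first hit at a = 26: 3701 - 676 = 3025 = 55².
3701 = 26² + 55² = 676 + 3025 ✓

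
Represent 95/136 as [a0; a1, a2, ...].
[0; 1, 2, 3, 6, 2]

Euclidean algorithm steps:
95 = 0 × 136 + 95
136 = 1 × 95 + 41
95 = 2 × 41 + 13
41 = 3 × 13 + 2
13 = 6 × 2 + 1
2 = 2 × 1 + 0
Continued fraction: [0; 1, 2, 3, 6, 2]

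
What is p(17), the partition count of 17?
297

p(n) counts ways to write n as a sum of positive integers (order ignored).
Euler's pentagonal recurrence: p(k) = p(k-1) + p(k-2) - p(k-5) - p(k-7) + p(k-12) + p(k-15) - ... (offsets j(3j∓1)/2, signs ++--, p(0)=1, p(<0)=0).
DP table for k = 0..16: p(0)=1, p(1)=1, p(2)=2, p(3)=3, p(4)=5, p(5)=7, p(6)=11, p(7)=15, p(8)=22, p(9)=30, p(10)=42, p(11)=56, p(12)=77, p(13)=101, p(14)=135, p(15)=176, p(16)=231.
Final step: p(17) = p(16) + p(15) - p(12) - p(10) + p(5) + p(2)
= 231 + 176 - 77 - 42 + 7 + 2
= 297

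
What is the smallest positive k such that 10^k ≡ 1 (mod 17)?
16

17 is prime, so ord(10) divides φ(17) = 16.
Divisors of 16: 1, 2, 4, 8, 16.
Repeated squaring: 10^1 ≡ 10, 10^2 ≡ 15, 10^4 ≡ 4, 10^8 ≡ 16, 10^16 ≡ 1 (mod 17).
Test 10^d mod 17 for each divisor d in increasing order:
10^1 ≡ 10
10^2 ≡ 15
10^4 ≡ 4
10^8 ≡ 16
10^16 ≡ 1  ← first divisor giving 1
The order is 16.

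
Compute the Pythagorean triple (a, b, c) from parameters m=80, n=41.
(4719, 6560, 8081)

Euclid's formula: a = m² - n², b = 2mn, c = m² + n²
m = 80, n = 41
a = 80² - 41² = 6400 - 1681 = 4719
b = 2 × 80 × 41 = 6560
c = 80² + 41² = 6400 + 1681 = 8081
Verification: 4719² + 6560² = 22268961 + 43033600 = 65302561 = 8081² ✓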